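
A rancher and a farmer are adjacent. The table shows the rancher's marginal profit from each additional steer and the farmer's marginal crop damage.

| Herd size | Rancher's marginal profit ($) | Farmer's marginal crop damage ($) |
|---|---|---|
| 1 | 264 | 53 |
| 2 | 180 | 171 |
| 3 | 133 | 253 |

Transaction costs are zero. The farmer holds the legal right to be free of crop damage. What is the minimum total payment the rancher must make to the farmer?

$224

Efficient level: marginal profit ≥ marginal crop damage through level 2, so k* = 2.
With the farmer holding the right, the rancher must at least compensate total damage at k*: 53 + 171 = 224.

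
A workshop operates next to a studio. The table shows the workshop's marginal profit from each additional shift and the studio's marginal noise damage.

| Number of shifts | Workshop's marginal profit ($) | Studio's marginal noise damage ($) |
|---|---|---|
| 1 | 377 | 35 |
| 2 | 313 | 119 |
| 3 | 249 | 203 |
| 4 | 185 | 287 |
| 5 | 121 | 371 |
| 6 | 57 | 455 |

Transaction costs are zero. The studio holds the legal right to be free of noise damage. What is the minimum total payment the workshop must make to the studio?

$357

Efficient level: marginal profit ≥ marginal noise damage through level 3, so k* = 3.
With the studio holding the right, the workshop must at least compensate total damage at k*: 35 + 119 + 203 = 357.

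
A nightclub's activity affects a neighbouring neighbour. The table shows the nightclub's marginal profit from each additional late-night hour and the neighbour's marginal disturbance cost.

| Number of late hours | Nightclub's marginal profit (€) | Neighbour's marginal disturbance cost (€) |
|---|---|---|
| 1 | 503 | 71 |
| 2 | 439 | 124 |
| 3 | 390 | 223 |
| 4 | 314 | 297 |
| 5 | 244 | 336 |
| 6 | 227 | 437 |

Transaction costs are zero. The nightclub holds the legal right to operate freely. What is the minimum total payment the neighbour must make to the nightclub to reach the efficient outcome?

€471

Left alone the nightclub would choose level 6 (marginal profit stays positive).
Efficient level: k* = 4 (marginal profit ≥ marginal disturbance cost through 4).
The neighbour must at least cover the nightclub's forgone profit from cutting 6→4: 244 + 227 = 471.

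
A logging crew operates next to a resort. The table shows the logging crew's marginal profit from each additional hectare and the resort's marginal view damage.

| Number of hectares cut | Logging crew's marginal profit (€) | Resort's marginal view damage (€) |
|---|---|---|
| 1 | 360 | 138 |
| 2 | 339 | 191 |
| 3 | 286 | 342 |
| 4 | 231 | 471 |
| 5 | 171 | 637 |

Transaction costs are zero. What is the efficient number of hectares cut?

Bargaining reaches the level where marginal profit last exceeds marginal view damage.
That holds through level 2 (339 ≥ 191) but not at 3 (286 < 342).

2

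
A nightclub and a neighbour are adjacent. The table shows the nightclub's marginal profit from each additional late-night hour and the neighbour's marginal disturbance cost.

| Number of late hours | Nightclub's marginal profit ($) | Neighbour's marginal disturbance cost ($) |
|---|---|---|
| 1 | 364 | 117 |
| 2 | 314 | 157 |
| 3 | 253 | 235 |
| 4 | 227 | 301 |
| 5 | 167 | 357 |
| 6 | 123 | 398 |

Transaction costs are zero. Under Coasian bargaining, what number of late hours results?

3

Bargaining reaches the level where marginal profit last exceeds marginal disturbance cost.
That holds through level 3 (253 ≥ 235) but not at 4 (227 < 301).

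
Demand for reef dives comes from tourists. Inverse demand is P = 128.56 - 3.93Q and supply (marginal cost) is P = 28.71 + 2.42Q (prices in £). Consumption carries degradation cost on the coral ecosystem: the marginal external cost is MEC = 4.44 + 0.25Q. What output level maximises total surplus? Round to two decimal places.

Social marginal benefit = demand − MEC = 124.12 - 4.18Q.
Set SMB = MC: 124.12 - 4.18Q = 28.71 + 2.42Q → Q* = 14.4561.

Q* = 14.46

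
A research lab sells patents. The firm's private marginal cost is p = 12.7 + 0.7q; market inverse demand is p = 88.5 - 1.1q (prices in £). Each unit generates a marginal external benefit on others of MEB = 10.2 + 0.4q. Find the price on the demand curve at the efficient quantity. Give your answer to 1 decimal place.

P = £20.9

Social marginal cost = private MC − MEB = 2.5 + 0.3q.
Set SMC = demand: 2.5 + 0.3q = 88.5 - 1.1q → q* = 61.4286.
Consumer price on the demand curve at q*: 88.5 − 1.1×61.4286 = 20.9285.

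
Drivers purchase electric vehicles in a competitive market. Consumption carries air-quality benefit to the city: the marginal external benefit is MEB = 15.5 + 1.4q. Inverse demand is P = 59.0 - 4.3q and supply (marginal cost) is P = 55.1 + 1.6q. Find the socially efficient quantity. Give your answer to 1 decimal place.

q* = 4.3

Social marginal benefit = demand + MEB = 74.5 - 2.9q.
Set SMB = MC: 74.5 - 2.9q = 55.1 + 1.6q → q* = 4.3111.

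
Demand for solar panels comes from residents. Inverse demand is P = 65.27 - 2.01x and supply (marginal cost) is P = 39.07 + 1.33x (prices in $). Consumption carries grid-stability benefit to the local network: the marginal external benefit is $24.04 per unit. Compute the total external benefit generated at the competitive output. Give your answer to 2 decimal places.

Market equilibrium (private): 39.07 + 1.33x = 65.27 - 2.01x → x_m = 7.8443.
Total external benefit = MEB × x_m = 24.04 × 7.8443 = 188.5770.

$188.58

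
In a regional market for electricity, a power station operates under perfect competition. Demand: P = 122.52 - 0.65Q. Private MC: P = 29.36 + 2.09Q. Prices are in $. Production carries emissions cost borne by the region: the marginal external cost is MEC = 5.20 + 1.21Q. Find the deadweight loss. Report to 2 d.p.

Market equilibrium (private): 29.36 + 2.09Q = 122.52 - 0.65Q → Q_m = 34.0000.
Social marginal cost = private MC + MEC = 34.56 + 3.30Q.
Set SMC = demand: 34.56 + 3.30Q = 122.52 - 0.65Q → Q* = 22.2684.
Height of the DWL triangle at Q_m is SMC(Q_m) − demand(Q_m) = MEC(Q_m) = 46.3400.
DWL = ½ × 11.7316 × 46.3400 = 271.8212.

DWL = $271.82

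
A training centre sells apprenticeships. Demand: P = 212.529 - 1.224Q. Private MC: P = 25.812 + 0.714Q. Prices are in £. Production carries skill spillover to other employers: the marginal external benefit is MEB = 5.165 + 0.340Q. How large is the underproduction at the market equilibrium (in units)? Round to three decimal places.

23.731 units

Market equilibrium (private): 25.812 + 0.714Q = 212.529 - 1.224Q → Q_m = 96.3452.
Social marginal cost = private MC − MEB = 20.647 + 0.374Q.
Set SMC = demand: 20.647 + 0.374Q = 212.529 - 1.224Q → Q* = 120.0763.
Gap = |96.3452 − 120.0763| = 23.7311.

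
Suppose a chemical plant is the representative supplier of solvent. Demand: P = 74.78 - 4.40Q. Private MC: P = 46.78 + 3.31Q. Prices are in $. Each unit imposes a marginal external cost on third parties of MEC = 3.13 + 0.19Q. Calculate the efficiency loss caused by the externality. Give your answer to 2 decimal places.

Market equilibrium (private): 46.78 + 3.31Q = 74.78 - 4.40Q → Q_m = 3.6316.
Social marginal cost = private MC + MEC = 49.91 + 3.50Q.
Set SMC = demand: 49.91 + 3.50Q = 74.78 - 4.40Q → Q* = 3.1481.
The loss is the area between SMC and demand from Q* to Q_m; with linear curves that's a triangle of height MEC(Q_m).
DWL = ½ × 0.4835 × 3.8200 = 0.9235.

DWL = $0.92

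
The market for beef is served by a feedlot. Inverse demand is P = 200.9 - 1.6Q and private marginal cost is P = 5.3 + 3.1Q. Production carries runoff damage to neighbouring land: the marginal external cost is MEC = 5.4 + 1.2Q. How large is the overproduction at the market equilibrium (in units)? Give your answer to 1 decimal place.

9.4 units

Market equilibrium (private): 5.3 + 3.1Q = 200.9 - 1.6Q → Q_m = 41.6170.
Social marginal cost = private MC + MEC = 10.7 + 4.3Q.
Set SMC = demand: 10.7 + 4.3Q = 200.9 - 1.6Q → Q* = 32.2373.
Gap = |41.6170 − 32.2373| = 9.3797.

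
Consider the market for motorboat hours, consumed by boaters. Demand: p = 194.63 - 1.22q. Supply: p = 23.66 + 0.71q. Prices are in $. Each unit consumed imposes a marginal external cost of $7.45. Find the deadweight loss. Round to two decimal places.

Market equilibrium (private): 23.66 + 0.71q = 194.63 - 1.22q → q_m = 88.5855.
Social marginal benefit = demand − MEC = 187.18 - 1.22q.
Set SMB = MC: 187.18 - 1.22q = 23.66 + 0.71q → q* = 84.7254.
The welfare-loss triangle has base |q_m − q*| and height MEC(q_m) (the vertical gap between SMB and MC is zero at q* and MEC at q_m).
DWL = ½ × 3.8601 × 7.4500 = 14.3789.

DWL = $14.38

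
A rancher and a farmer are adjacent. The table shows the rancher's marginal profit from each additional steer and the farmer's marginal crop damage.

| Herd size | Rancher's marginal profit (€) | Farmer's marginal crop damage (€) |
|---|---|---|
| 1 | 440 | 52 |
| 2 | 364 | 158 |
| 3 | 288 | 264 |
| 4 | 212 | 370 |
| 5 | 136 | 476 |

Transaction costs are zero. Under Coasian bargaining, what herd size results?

3

Bargaining reaches the level where marginal profit last exceeds marginal crop damage.
That holds through level 3 (288 ≥ 264) but not at 4 (212 < 370).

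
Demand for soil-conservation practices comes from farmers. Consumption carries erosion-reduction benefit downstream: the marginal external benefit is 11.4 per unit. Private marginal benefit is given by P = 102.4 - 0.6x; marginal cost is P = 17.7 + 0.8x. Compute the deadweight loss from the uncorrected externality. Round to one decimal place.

DWL = 46.4

Market equilibrium (private): 17.7 + 0.8x = 102.4 - 0.6x → x_m = 60.5000.
Social marginal benefit = demand + MEB = 113.8 - 0.6x.
Set SMB = MC: 113.8 - 0.6x = 17.7 + 0.8x → x* = 68.6429.
The welfare-loss triangle has base |x_m − x*| and height MEB(x_m) (the vertical gap between SMB and MC is zero at x* and MEB at x_m).
DWL = ½ × 8.1429 × 11.4000 = 46.4145.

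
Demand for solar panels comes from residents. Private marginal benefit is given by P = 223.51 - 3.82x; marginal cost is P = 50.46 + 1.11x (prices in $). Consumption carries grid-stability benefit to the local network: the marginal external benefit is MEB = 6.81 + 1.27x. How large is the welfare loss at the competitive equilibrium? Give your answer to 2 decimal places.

DWL = $360.77

Market equilibrium (private): 50.46 + 1.11x = 223.51 - 3.82x → x_m = 35.1014.
Social marginal benefit = demand + MEB = 230.32 - 2.55x.
Set SMB = MC: 230.32 - 2.55x = 50.46 + 1.11x → x* = 49.1421.
The welfare-loss triangle has base |x_m − x*| and height MEB(x_m) (the vertical gap between SMB and MC is zero at x* and MEB at x_m).
DWL = ½ × 14.0407 × 51.3888 = 360.7674.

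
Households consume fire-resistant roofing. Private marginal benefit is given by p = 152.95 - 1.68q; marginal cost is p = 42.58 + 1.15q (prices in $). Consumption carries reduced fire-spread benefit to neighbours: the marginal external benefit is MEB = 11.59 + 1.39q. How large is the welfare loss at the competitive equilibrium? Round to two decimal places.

Market equilibrium (private): 42.58 + 1.15q = 152.95 - 1.68q → q_m = 39.0000.
Social marginal benefit = demand + MEB = 164.54 - 0.29q.
Set SMB = MC: 164.54 - 0.29q = 42.58 + 1.15q → q* = 84.6944.
The welfare-loss triangle has base |q_m − q*| and height MEB(q_m) (the vertical gap between SMB and MC is zero at q* and MEB at q_m).
DWL = ½ × 45.6944 × 65.8000 = 1503.3458.

DWL = $1503.35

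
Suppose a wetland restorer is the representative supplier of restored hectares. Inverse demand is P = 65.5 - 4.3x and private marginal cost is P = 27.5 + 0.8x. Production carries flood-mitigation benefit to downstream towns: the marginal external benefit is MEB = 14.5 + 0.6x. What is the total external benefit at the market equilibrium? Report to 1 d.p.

124.7

Market equilibrium (private): 27.5 + 0.8x = 65.5 - 4.3x → x_m = 7.4510.
Total external benefit = ∫₀^{x_m} (14.5 + 0.6x) dx = 14.5×7.4510 + ½×0.6×7.4510² = 124.6947.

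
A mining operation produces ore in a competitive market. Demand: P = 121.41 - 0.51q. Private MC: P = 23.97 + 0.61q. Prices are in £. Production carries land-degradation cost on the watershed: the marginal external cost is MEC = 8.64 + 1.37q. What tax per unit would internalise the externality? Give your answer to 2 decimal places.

tax = £57.50 per unit

Social marginal cost = private MC + MEC = 32.61 + 1.98q.
Set SMC = demand: 32.61 + 1.98q = 121.41 - 0.51q → q* = 35.6627.
The Pigouvian tax equals MEC at q*: 8.64 + 1.37×35.6627 = 57.4979.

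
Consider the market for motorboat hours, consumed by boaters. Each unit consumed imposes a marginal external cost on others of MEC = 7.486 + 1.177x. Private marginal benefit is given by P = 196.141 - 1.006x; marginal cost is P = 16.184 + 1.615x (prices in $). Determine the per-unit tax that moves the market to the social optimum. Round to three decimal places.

tax = $60.935 per unit

Social marginal benefit = demand − MEC = 188.655 - 2.183x.
Set SMB = MC: 188.655 - 2.183x = 16.184 + 1.615x → x* = 45.4110.
The Pigouvian tax equals MEC at x*: 7.486 + 1.177×45.4110 = 60.9347.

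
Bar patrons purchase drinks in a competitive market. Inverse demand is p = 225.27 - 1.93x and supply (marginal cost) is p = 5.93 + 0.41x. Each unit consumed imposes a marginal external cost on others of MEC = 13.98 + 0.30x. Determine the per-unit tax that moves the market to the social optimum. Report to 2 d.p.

Social marginal benefit = demand − MEC = 211.29 - 2.23x.
Set SMB = MC: 211.29 - 2.23x = 5.93 + 0.41x → x* = 77.7879.
The Pigouvian tax equals MEC at x*: 13.98 + 0.30×77.7879 = 37.3164.

tax = 37.32 per unit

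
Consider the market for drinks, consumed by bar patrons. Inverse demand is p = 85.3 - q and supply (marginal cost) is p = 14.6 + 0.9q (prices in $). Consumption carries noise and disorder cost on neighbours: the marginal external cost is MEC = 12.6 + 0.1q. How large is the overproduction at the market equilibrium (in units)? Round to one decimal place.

Market equilibrium (private): 14.6 + 0.9q = 85.3 - q → q_m = 37.2105.
Social marginal benefit = demand − MEC = 72.7 - 1.1q.
Set SMB = MC: 72.7 - 1.1q = 14.6 + 0.9q → q* = 29.0500.
Gap = |37.2105 − 29.0500| = 8.1605.

8.2 units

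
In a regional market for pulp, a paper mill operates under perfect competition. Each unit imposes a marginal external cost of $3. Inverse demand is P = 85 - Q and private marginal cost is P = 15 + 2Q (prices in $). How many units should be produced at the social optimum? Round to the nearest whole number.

Social marginal cost = private MC + MEC = 18 + 2Q.
Set SMC = demand: 18 + 2Q = 85 - Q → Q* = 22.3333.

Q* = 22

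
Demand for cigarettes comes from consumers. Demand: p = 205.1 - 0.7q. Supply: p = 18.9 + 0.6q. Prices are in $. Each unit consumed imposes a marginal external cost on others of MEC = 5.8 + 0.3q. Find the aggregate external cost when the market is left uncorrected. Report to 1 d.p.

$3908.0

Market equilibrium (private): 18.9 + 0.6q = 205.1 - 0.7q → q_m = 143.2308.
Total external cost = ∫₀^{q_m} (5.8 + 0.3q) dq = 5.8×143.2308 + ½×0.3×143.2308² = 3907.9980.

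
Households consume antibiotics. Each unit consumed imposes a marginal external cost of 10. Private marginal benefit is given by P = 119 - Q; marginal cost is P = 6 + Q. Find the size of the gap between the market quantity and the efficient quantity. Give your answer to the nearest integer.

Market equilibrium (private): 6 + Q = 119 - Q → Q_m = 56.5000.
Social marginal benefit = demand − MEC = 109 - Q.
Set SMB = MC: 109 - Q = 6 + Q → Q* = 51.5000.
Gap = |56.5000 − 51.5000| = 5.0000.

5 units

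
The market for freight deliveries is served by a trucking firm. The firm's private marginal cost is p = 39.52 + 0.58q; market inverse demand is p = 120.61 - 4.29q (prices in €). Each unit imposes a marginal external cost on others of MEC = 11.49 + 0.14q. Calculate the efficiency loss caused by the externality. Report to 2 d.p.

DWL = €19.06

Market equilibrium (private): 39.52 + 0.58q = 120.61 - 4.29q → q_m = 16.6509.
Social marginal cost = private MC + MEC = 51.01 + 0.72q.
Set SMC = demand: 51.01 + 0.72q = 120.61 - 4.29q → q* = 13.8922.
The loss is the area between SMC and demand from q* to q_m; with linear curves that's a triangle of height MEC(q_m).
DWL = ½ × 2.7587 × 13.8211 = 19.0641.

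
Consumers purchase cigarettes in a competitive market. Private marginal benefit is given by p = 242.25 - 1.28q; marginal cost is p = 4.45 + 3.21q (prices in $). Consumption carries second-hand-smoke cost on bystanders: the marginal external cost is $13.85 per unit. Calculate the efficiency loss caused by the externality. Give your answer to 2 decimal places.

Market equilibrium (private): 4.45 + 3.21q = 242.25 - 1.28q → q_m = 52.9621.
Social marginal benefit = demand − MEC = 228.40 - 1.28q.
Set SMB = MC: 228.40 - 1.28q = 4.45 + 3.21q → q* = 49.8775.
The loss is the area between SMB and MC from q* to q_m; with linear curves that's a triangle of height MEC(q_m).
DWL = ½ × 3.0846 × 13.8500 = 21.3609.

DWL = $21.36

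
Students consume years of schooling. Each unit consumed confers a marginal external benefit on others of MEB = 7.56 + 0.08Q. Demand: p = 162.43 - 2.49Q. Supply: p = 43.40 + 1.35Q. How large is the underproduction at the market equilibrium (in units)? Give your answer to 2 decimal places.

Market equilibrium (private): 43.40 + 1.35Q = 162.43 - 2.49Q → Q_m = 30.9974.
Social marginal benefit = demand + MEB = 169.99 - 2.41Q.
Set SMB = MC: 169.99 - 2.41Q = 43.40 + 1.35Q → Q* = 33.6676.
Gap = |30.9974 − 33.6676| = 2.6702.

2.67 units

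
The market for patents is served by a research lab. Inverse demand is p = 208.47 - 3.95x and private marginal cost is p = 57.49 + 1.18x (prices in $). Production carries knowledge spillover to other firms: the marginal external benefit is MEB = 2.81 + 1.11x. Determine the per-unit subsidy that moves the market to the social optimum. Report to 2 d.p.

Social marginal cost = private MC − MEB = 54.68 + 0.07x.
Set SMC = demand: 54.68 + 0.07x = 208.47 - 3.95x → x* = 38.2562.
The Pigouvian subsidy equals MEB at x*: 2.81 + 1.11×38.2562 = 45.2744.

subsidy = $45.27 per unit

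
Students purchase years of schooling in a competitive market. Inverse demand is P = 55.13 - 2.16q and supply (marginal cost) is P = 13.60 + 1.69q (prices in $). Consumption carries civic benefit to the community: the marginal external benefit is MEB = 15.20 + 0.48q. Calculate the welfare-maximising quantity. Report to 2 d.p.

Social marginal benefit = demand + MEB = 70.33 - 1.68q.
Set SMB = MC: 70.33 - 1.68q = 13.60 + 1.69q → q* = 16.8338.

q* = 16.83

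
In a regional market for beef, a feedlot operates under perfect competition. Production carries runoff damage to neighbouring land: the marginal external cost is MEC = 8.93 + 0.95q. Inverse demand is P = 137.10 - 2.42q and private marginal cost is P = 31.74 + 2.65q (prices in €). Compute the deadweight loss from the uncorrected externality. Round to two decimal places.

Market equilibrium (private): 31.74 + 2.65q = 137.10 - 2.42q → q_m = 20.7811.
Social marginal cost = private MC + MEC = 40.67 + 3.60q.
Set SMC = demand: 40.67 + 3.60q = 137.10 - 2.42q → q* = 16.0183.
Height of the DWL triangle at q_m is SMC(q_m) − demand(q_m) = MEC(q_m) = 28.6720.
DWL = ½ × 4.7628 × 28.6720 = 68.2795.

DWL = €68.28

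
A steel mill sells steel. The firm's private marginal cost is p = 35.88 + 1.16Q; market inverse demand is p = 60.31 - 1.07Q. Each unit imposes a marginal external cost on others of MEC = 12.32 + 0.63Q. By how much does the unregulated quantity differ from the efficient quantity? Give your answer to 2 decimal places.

Market equilibrium (private): 35.88 + 1.16Q = 60.31 - 1.07Q → Q_m = 10.9552.
Social marginal cost = private MC + MEC = 48.20 + 1.79Q.
Set SMC = demand: 48.20 + 1.79Q = 60.31 - 1.07Q → Q* = 4.2343.
Gap = |10.9552 − 4.2343| = 6.7209.

6.72 units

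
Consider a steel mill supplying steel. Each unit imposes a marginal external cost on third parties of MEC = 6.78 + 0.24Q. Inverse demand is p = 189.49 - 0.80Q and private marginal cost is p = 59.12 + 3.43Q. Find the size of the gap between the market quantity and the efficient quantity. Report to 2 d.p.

Market equilibrium (private): 59.12 + 3.43Q = 189.49 - 0.80Q → Q_m = 30.8203.
Social marginal cost = private MC + MEC = 65.90 + 3.67Q.
Set SMC = demand: 65.90 + 3.67Q = 189.49 - 0.80Q → Q* = 27.6488.
Gap = |30.8203 − 27.6488| = 3.1715.

3.17 units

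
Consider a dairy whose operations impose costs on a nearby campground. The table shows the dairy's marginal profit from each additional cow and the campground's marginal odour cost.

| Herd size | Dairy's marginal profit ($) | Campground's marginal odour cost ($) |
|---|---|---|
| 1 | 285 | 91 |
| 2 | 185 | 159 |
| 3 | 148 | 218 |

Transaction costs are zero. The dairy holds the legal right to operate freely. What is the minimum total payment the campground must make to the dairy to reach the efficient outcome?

Left alone the dairy would choose level 3 (marginal profit stays positive).
Efficient level: k* = 2 (marginal profit ≥ marginal odour cost through 2).
The campground must at least cover the dairy's forgone profit from cutting 3→2: 148 = 148.

$148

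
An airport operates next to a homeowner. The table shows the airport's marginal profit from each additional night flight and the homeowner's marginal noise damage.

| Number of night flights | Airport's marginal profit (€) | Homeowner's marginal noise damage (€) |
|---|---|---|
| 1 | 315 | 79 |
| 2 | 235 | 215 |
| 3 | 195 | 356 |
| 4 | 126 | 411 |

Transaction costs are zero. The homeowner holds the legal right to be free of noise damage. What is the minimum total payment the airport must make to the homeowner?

€294

Efficient level: marginal profit ≥ marginal noise damage through level 2, so k* = 2.
With the homeowner holding the right, the airport must at least compensate total damage at k*: 79 + 215 = 294.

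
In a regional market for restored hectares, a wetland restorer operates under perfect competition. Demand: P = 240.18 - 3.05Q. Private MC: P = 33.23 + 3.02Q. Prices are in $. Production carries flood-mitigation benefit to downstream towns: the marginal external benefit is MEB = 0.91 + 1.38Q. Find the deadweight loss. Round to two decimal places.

Market equilibrium (private): 33.23 + 3.02Q = 240.18 - 3.05Q → Q_m = 34.0939.
Social marginal cost = private MC − MEB = 32.32 + 1.64Q.
Set SMC = demand: 32.32 + 1.64Q = 240.18 - 3.05Q → Q* = 44.3198.
The loss is the area between SMC and demand from Q* to Q_m; with linear curves that's a triangle of height MEB(Q_m).
DWL = ½ × 10.2259 × 47.9596 = 245.2150.

DWL = $245.22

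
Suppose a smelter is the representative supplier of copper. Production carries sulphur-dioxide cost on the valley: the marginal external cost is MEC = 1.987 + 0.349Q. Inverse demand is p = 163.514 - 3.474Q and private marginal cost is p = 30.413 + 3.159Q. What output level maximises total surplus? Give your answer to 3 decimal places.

Social marginal cost = private MC + MEC = 32.400 + 3.508Q.
Set SMC = demand: 32.400 + 3.508Q = 163.514 - 3.474Q → Q* = 18.7789.

Q* = 18.779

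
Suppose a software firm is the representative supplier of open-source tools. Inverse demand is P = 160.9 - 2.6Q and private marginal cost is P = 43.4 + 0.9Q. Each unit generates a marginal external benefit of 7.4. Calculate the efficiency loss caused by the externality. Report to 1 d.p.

DWL = 7.8

Market equilibrium (private): 43.4 + 0.9Q = 160.9 - 2.6Q → Q_m = 33.5714.
Social marginal cost = private MC − MEB = 36.0 + 0.9Q.
Set SMC = demand: 36.0 + 0.9Q = 160.9 - 2.6Q → Q* = 35.6857.
The loss is the area between SMC and demand from Q* to Q_m; with linear curves that's a triangle of height MEB(Q_m).
DWL = ½ × 2.1143 × 7.4000 = 7.8229.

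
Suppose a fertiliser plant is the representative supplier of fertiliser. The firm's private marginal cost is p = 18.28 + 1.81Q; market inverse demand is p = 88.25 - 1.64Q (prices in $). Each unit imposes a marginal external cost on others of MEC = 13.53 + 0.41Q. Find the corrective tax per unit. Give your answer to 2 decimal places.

Social marginal cost = private MC + MEC = 31.81 + 2.22Q.
Set SMC = demand: 31.81 + 2.22Q = 88.25 - 1.64Q → Q* = 14.6218.
The Pigouvian tax equals MEC at Q*: 13.53 + 0.41×14.6218 = 19.5249.

tax = $19.52 per unit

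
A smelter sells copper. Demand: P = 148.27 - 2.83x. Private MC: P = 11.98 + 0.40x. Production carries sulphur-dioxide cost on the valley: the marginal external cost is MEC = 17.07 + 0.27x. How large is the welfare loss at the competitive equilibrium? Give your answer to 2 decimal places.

DWL = 115.73

Market equilibrium (private): 11.98 + 0.40x = 148.27 - 2.83x → x_m = 42.1950.
Social marginal cost = private MC + MEC = 29.05 + 0.67x.
Set SMC = demand: 29.05 + 0.67x = 148.27 - 2.83x → x* = 34.0629.
The welfare-loss triangle has base |x_m − x*| and height MEC(x_m) (the vertical gap between SMC and demand is zero at x* and MEC at x_m).
DWL = ½ × 8.1321 × 28.4627 = 115.7308.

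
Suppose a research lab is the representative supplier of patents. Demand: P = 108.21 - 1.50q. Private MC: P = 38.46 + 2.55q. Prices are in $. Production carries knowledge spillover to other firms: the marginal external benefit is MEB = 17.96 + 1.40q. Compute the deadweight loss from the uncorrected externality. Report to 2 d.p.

DWL = $333.96

Market equilibrium (private): 38.46 + 2.55q = 108.21 - 1.50q → q_m = 17.2222.
Social marginal cost = private MC − MEB = 20.50 + 1.15q.
Set SMC = demand: 20.50 + 1.15q = 108.21 - 1.50q → q* = 33.0981.
Between q* and q_m the wedge demand − SMC runs linearly from 0 to MEB(q_m), so the loss is a triangle.
DWL = ½ × 15.8759 × 42.0711 = 333.9583.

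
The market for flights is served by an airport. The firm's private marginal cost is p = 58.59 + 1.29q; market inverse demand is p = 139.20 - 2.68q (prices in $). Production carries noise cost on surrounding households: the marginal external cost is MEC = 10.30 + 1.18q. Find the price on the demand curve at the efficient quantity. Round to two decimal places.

P = $102.61

Social marginal cost = private MC + MEC = 68.89 + 2.47q.
Set SMC = demand: 68.89 + 2.47q = 139.20 - 2.68q → q* = 13.6524.
Consumer price on the demand curve at q*: 139.20 − 2.68×13.6524 = 102.6116.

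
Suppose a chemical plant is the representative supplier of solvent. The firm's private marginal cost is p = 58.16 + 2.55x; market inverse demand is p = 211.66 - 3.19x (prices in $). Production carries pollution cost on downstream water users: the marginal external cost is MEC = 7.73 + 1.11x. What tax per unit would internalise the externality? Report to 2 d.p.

Social marginal cost = private MC + MEC = 65.89 + 3.66x.
Set SMC = demand: 65.89 + 3.66x = 211.66 - 3.19x → x* = 21.2803.
The Pigouvian tax equals MEC at x*: 7.73 + 1.11×21.2803 = 31.3511.

tax = $31.35 per unit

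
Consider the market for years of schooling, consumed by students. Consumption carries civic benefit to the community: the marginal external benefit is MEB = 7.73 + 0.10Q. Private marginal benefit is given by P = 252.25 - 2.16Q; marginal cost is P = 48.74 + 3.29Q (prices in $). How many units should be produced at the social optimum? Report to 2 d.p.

Q* = 39.48

Social marginal benefit = demand + MEB = 259.98 - 2.06Q.
Set SMB = MC: 259.98 - 2.06Q = 48.74 + 3.29Q → Q* = 39.4841.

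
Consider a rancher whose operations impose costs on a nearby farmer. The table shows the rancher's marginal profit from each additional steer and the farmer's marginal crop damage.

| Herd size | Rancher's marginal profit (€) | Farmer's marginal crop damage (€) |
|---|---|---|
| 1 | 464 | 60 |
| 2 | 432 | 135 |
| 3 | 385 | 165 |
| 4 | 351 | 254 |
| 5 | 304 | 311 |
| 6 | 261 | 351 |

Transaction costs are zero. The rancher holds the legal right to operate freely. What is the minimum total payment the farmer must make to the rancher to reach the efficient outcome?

Left alone the rancher would choose level 6 (marginal profit stays positive).
Efficient level: k* = 4 (marginal profit ≥ marginal crop damage through 4).
The farmer must at least cover the rancher's forgone profit from cutting 6→4: 304 + 261 = 565.

€565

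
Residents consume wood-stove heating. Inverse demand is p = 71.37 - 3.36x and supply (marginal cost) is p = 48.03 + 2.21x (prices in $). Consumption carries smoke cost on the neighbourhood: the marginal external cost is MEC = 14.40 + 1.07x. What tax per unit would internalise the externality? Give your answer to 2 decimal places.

tax = $15.84 per unit

Social marginal benefit = demand − MEC = 56.97 - 4.43x.
Set SMB = MC: 56.97 - 4.43x = 48.03 + 2.21x → x* = 1.3464.
The Pigouvian tax equals MEC at x*: 14.40 + 1.07×1.3464 = 15.8406.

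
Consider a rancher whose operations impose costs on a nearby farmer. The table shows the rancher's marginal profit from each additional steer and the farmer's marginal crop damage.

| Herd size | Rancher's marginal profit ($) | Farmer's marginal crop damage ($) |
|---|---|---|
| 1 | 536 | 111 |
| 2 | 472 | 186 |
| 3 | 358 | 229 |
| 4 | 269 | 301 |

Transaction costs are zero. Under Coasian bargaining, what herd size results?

3

Bargaining reaches the level where marginal profit last exceeds marginal crop damage.
That holds through level 3 (358 ≥ 229) but not at 4 (269 < 301).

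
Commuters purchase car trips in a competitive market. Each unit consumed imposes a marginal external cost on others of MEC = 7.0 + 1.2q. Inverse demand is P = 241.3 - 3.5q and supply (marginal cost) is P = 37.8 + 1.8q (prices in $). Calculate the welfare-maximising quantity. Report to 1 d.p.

q* = 30.2

Social marginal benefit = demand − MEC = 234.3 - 4.7q.
Set SMB = MC: 234.3 - 4.7q = 37.8 + 1.8q → q* = 30.2308.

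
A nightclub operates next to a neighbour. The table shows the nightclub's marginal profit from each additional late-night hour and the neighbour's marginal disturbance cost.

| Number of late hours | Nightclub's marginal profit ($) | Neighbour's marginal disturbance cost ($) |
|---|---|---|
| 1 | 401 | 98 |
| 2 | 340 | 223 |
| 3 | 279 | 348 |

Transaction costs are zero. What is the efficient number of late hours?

Bargaining reaches the level where marginal profit last exceeds marginal disturbance cost.
That holds through level 2 (340 ≥ 223) but not at 3 (279 < 348).

2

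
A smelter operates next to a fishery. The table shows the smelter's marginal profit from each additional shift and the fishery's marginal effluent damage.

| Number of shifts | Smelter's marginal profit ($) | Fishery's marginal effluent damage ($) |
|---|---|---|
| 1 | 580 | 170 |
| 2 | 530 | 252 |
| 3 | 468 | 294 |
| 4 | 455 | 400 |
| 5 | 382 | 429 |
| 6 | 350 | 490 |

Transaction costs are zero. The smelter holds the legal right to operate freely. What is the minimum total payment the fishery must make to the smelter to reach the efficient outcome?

Left alone the smelter would choose level 6 (marginal profit stays positive).
Efficient level: k* = 4 (marginal profit ≥ marginal effluent damage through 4).
The fishery must at least cover the smelter's forgone profit from cutting 6→4: 382 + 350 = 732.

$732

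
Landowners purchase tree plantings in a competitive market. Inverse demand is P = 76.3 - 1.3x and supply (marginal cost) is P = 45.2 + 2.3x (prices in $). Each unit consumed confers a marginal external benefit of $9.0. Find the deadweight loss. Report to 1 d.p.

Market equilibrium (private): 45.2 + 2.3x = 76.3 - 1.3x → x_m = 8.6389.
Social marginal benefit = demand + MEB = 85.3 - 1.3x.
Set SMB = MC: 85.3 - 1.3x = 45.2 + 2.3x → x* = 11.1389.
Height of the DWL triangle at x_m is SMB(x_m) − MC(x_m) = MEB(x_m) = 9.0000.
DWL = ½ × 2.5000 × 9.0000 = 11.2500.

DWL = $11.3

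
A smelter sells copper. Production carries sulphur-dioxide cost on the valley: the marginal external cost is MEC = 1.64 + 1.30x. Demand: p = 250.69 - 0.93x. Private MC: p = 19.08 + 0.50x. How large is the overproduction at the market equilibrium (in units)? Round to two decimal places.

77.73 units

Market equilibrium (private): 19.08 + 0.50x = 250.69 - 0.93x → x_m = 161.9650.
Social marginal cost = private MC + MEC = 20.72 + 1.80x.
Set SMC = demand: 20.72 + 1.80x = 250.69 - 0.93x → x* = 84.2381.
Gap = |161.9650 − 84.2381| = 77.7269.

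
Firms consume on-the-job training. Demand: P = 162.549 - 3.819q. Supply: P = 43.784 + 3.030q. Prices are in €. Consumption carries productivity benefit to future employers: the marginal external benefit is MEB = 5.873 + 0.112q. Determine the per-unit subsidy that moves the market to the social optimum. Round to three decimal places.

subsidy = €7.945 per unit

Social marginal benefit = demand + MEB = 168.422 - 3.707q.
Set SMB = MC: 168.422 - 3.707q = 43.784 + 3.030q → q* = 18.5005.
The Pigouvian subsidy equals MEB at q*: 5.873 + 0.112×18.5005 = 7.9451.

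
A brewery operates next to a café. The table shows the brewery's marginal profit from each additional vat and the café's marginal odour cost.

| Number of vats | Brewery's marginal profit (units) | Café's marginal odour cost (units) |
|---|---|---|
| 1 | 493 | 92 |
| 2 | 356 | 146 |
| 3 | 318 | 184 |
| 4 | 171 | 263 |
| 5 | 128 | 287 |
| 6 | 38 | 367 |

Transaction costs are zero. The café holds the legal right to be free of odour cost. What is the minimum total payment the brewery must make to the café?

Efficient level: marginal profit ≥ marginal odour cost through level 3, so k* = 3.
With the café holding the right, the brewery must at least compensate total damage at k*: 92 + 146 + 184 = 422.

422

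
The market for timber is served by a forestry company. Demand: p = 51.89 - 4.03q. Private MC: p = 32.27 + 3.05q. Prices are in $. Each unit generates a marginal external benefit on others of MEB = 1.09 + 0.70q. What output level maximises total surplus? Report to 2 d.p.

Social marginal cost = private MC − MEB = 31.18 + 2.35q.
Set SMC = demand: 31.18 + 2.35q = 51.89 - 4.03q → q* = 3.2461.

q* = 3.25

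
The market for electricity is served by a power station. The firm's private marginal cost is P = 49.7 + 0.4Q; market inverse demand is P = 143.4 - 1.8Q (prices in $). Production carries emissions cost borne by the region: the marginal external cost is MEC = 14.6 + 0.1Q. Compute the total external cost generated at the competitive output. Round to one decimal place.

$712.5

Market equilibrium (private): 49.7 + 0.4Q = 143.4 - 1.8Q → Q_m = 42.5909.
Total external cost = ∫₀^{Q_m} (14.6 + 0.1Q) dQ = 14.6×42.5909 + ½×0.1×42.5909² = 712.5264.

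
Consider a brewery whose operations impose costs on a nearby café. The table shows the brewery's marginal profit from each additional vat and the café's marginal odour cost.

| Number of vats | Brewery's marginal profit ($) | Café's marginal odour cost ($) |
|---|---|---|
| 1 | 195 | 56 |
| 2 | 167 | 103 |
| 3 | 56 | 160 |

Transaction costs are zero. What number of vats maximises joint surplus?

2

Bargaining reaches the level where marginal profit last exceeds marginal odour cost.
That holds through level 2 (167 ≥ 103) but not at 3 (56 < 160).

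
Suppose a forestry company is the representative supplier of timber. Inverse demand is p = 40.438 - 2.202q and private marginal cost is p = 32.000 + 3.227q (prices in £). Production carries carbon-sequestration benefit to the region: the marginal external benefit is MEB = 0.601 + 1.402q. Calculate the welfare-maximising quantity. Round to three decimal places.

Social marginal cost = private MC − MEB = 31.399 + 1.825q.
Set SMC = demand: 31.399 + 1.825q = 40.438 - 2.202q → q* = 2.2446.

q* = 2.245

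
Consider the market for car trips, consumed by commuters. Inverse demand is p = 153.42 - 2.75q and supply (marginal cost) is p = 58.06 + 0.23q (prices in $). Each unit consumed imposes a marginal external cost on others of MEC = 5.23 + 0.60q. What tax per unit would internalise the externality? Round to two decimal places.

tax = $20.34 per unit

Social marginal benefit = demand − MEC = 148.19 - 3.35q.
Set SMB = MC: 148.19 - 3.35q = 58.06 + 0.23q → q* = 25.1760.
The Pigouvian tax equals MEC at q*: 5.23 + 0.60×25.1760 = 20.3356.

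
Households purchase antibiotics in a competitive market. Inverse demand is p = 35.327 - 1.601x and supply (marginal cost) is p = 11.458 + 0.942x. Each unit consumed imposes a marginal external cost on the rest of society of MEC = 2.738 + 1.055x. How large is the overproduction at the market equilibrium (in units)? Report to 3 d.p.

Market equilibrium (private): 11.458 + 0.942x = 35.327 - 1.601x → x_m = 9.3862.
Social marginal benefit = demand − MEC = 32.589 - 2.656x.
Set SMB = MC: 32.589 - 2.656x = 11.458 + 0.942x → x* = 5.8730.
Gap = |9.3862 − 5.8730| = 3.5132.

3.513 units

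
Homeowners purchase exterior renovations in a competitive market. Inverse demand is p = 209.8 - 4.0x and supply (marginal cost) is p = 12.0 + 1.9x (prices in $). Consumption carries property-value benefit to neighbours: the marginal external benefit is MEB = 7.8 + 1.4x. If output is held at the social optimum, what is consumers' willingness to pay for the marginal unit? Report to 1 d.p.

Social marginal benefit = demand + MEB = 217.6 - 2.6x.
Set SMB = MC: 217.6 - 2.6x = 12.0 + 1.9x → x* = 45.6889.
Consumer price on the demand curve at x*: 209.8 − 4.0×45.6889 = 27.0444.

P = $27.0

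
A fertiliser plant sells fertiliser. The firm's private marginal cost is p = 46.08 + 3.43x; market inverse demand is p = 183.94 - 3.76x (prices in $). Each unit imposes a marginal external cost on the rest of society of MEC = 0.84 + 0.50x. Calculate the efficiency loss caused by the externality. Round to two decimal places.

Market equilibrium (private): 46.08 + 3.43x = 183.94 - 3.76x → x_m = 19.1739.
Social marginal cost = private MC + MEC = 46.92 + 3.93x.
Set SMC = demand: 46.92 + 3.93x = 183.94 - 3.76x → x* = 17.8179.
The welfare-loss triangle has base |x_m − x*| and height MEC(x_m) (the vertical gap between SMC and demand is zero at x* and MEC at x_m).
DWL = ½ × 1.3560 × 10.4269 = 7.0694.

DWL = $7.07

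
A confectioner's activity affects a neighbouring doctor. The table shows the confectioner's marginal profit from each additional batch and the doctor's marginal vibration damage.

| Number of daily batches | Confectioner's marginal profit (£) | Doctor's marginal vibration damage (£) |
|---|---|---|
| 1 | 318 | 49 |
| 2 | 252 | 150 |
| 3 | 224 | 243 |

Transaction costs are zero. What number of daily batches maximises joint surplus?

Bargaining reaches the level where marginal profit last exceeds marginal vibration damage.
That holds through level 2 (252 ≥ 150) but not at 3 (224 < 243).

2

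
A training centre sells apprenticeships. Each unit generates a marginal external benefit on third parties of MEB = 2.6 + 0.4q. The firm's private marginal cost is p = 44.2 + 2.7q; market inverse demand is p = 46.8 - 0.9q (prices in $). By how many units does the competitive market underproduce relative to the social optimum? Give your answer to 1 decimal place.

0.9 units

Market equilibrium (private): 44.2 + 2.7q = 46.8 - 0.9q → q_m = 0.7222.
Social marginal cost = private MC − MEB = 41.6 + 2.3q.
Set SMC = demand: 41.6 + 2.3q = 46.8 - 0.9q → q* = 1.6250.
Gap = |0.7222 − 1.6250| = 0.9028.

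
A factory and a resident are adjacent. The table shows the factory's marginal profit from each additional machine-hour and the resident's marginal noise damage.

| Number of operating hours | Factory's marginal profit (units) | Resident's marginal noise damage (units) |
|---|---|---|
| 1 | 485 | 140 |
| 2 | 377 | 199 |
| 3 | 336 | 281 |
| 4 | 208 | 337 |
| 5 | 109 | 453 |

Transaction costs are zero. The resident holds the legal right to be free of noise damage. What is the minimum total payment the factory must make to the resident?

620

Efficient level: marginal profit ≥ marginal noise damage through level 3, so k* = 3.
With the resident holding the right, the factory must at least compensate total damage at k*: 140 + 199 + 281 = 620.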